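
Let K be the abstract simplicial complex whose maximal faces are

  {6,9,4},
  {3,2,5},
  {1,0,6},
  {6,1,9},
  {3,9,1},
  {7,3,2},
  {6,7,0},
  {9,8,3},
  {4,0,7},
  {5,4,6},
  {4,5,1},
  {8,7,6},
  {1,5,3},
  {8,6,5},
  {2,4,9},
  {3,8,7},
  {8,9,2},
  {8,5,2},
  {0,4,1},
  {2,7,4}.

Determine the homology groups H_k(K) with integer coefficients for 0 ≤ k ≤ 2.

Take the total order 0 < 1 < 2 < 3 < 4 < 5 < 6 < 7 < 8 < 9 on the vertex set. Then K (dimension 2) consists of the simplices:

  0-simplices (10): [0], [1], [2], [3], [4], [5], [6], [7], [8], [9]
  1-simplices (30): (30 of them)
  2-simplices (20): (20 of them)

Hence C_0 ≅ Z^10, C_1 ≅ Z^30, C_2 ≅ Z^20.

Boundary ∂_1: C_1 → C_0 is given by ∂[p,q] = [q] − [p].
This gives a 10×30 integer matrix of rank 9; reducing to Smith normal form yields diagonal entries (1,1,1,1,1,1,1,1,1).

Boundary ∂_2: C_2 → C_1 sends each 2-simplex [p,q,r] to [q,r] − [p,r] + [p,q]. For instance
  ∂[1,3,5] = [3,5] − [1,5] + [1,3],
  ∂[2,4,7] = [4,7] − [2,7] + [2,4].
As a 30×20 matrix over Z this has rank 20, with invariant factors (1,1,1,1,1,1,1,1,1,1,1,1,1,1,1,1,1,1,1,2).

Reading off H_k = ker ∂_k / im ∂_{k+1}:

  H_0: rank C_0 − rank ∂_1 = 10 − 9 = 1, and the invariant factors of ∂_1 are all 1, so H_0 ≅ Z.
  H_1: rank ker ∂_1 − rank ∂_2 = (30 − 9) − 20 = 1, and ∂_2 has invariant factor 2 > 1, so H_1 ≅ Z ⊕ Z/2.
  H_2: rank ker ∂_2 − rank ∂_3 = (20 − 20) − 0 = 0, and there is no ∂_3, so H_2 ≅ 0.

(K is a triangulation of the Klein bottle.)

H_0 = Z,  H_1 = Z ⊕ Z/2,  H_2 = 0.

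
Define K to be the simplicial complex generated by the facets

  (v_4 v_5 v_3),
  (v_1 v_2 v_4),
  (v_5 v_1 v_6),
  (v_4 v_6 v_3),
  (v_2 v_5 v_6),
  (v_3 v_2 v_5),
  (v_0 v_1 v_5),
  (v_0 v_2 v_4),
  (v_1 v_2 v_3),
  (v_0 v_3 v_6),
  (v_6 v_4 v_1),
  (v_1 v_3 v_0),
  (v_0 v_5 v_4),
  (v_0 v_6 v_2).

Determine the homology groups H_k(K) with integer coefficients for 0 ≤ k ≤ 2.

H_0 = Z,  H_1 = Z^2,  H_2 = Z.

Take the total order v_0 < v_1 < v_2 < v_3 < v_4 < v_5 < v_6 on the vertex set. Then K (dimension 2) consists of the simplices:

  0-simplices (7): [v_0], [v_1], [v_2], [v_3], [v_4], [v_5], [v_6]
  1-simplices (21): (21 of them)
  2-simplices (14): (14 of them)

Hence C_0 ≅ Z^7, C_1 ≅ Z^21, C_2 ≅ Z^14.

The boundary map ∂_1: C_1 → C_0 sends each edge [p,q] (with p < q) to q − p.
The resulting 7×21 matrix has rank 6, and its Smith normal form has invariant factors (1,1,1,1,1,1).

Boundary ∂_2: C_2 → C_1 sends each 2-simplex [p,q,r] to [q,r] − [p,r] + [p,q]. For instance
  ∂[v_1,v_4,v_6] = [v_4,v_6] − [v_1,v_6] + [v_1,v_4],
  ∂[v_0,v_4,v_5] = [v_4,v_5] − [v_0,v_5] + [v_0,v_4].
As a 21×14 matrix over Z this has rank 13, with invariant factors (1,1,1,1,1,1,1,1,1,1,1,1,1).

Reading off H_k = ker ∂_k / im ∂_{k+1}:

  H_0: rank C_0 − rank ∂_1 = 7 − 6 = 1, and the invariant factors of ∂_1 are all 1, so H_0 ≅ Z.
  H_1: rank ker ∂_1 − rank ∂_2 = (21 − 6) − 13 = 2, and the invariant factors of ∂_2 are all 1, so H_1 ≅ Z^2.
  H_2: rank ker ∂_2 − rank ∂_3 = (14 − 13) − 0 = 1, and there is no ∂_3, so H_2 ≅ Z.

As a check, the Euler characteristic is 7 − 21 + 14 = 0, which agrees with 1 − 2 + 1 = 0.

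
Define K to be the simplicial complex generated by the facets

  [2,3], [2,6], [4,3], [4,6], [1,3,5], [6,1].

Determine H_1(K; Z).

H_1 = Z^2.

Fix the vertex order 1 < 2 < 3 < 4 < 5 < 6 and write every simplex with vertices in increasing order. Then dim K = 2 and the simplices of K are:

  0-simplices (6): [1], [2], [3], [4], [5], [6]
  1-simplices (8): [1,3], [1,5], [1,6], [2,3], [2,6], [3,4], [3,5], [4,6]
  2-simplices (1): [1,3,5]

Hence C_0 ≅ Z^6, C_1 ≅ Z^8, C_2 ≅ Z^1.

The boundary map ∂_1: C_1 → C_0 sends each edge [p,q] (with p < q) to q − p. For instance
  ∂[1,5] = [5] − [1].
This gives a 6×8 integer matrix of rank 5; reducing to Smith normal form yields diagonal entries (1,1,1,1,1).

∂_2: C_2 → C_1 acts by ∂[p,q,r] = [q,r] − [p,r] + [p,q]. For instance
  ∂[1,3,5] = [3,5] − [1,5] + [1,3].
The 8×1 boundary matrix has rank 1 and Smith normal form diag(1).

Now H_k = ker ∂_k / im ∂_{k+1}, so:

  H_1: rank ker ∂_1 − rank ∂_2 = (8 − 5) − 1 = 2, and the invariant factors of ∂_2 are all 1, so H_1 ≅ Z^2.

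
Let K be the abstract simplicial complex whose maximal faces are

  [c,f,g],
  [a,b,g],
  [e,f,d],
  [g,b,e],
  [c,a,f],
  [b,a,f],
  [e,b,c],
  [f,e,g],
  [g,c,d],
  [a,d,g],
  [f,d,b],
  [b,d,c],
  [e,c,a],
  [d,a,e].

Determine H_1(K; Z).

H_1 = Z^2.

Take the total order a < b < c < d < e < f < g on the vertex set. Then K (dimension 2) consists of the simplices:

  0-simplices (7): a, b, c, d, e, f, g
  1-simplices (21): ab, ac, ad, ae, af, ag, bc, bd, be, bf, bg, cd, ce, cf, cg, de, df, dg, ef, eg, fg
  2-simplices (14): abf, abg, ace, acf, ade, adg, bcd, bce, bdf, beg, cdg, cfg, def, efg

giving chain groups C_0 ≅ Z^7, C_1 ≅ Z^21, C_2 ≅ Z^14.

∂_1: C_1 → C_0 is given by ∂[p,q] = [q] − [p]. For instance
  ∂eg = g − e.
The resulting 7×21 matrix has rank 6, and its Smith normal form has invariant factors (1,1,1,1,1,1).

Boundary ∂_2: C_2 → C_1 sends each 2-simplex [p,q,r] to [q,r] − [p,r] + [p,q]. For instance
  ∂ace = ce − ae + ac,
  ∂bce = ce − be + bc.
The resulting 21×14 matrix has rank 13, and its Smith normal form has invariant factors (1,1,1,1,1,1,1,1,1,1,1,1,1).

Now H_k = ker ∂_k / im ∂_{k+1}, so:

  H_1: rank ker ∂_1 − rank ∂_2 = (21 − 6) − 13 = 2, and the invariant factors of ∂_2 are all 1, so H_1 ≅ Z^2.

(K is a triangulation of the torus T^2.)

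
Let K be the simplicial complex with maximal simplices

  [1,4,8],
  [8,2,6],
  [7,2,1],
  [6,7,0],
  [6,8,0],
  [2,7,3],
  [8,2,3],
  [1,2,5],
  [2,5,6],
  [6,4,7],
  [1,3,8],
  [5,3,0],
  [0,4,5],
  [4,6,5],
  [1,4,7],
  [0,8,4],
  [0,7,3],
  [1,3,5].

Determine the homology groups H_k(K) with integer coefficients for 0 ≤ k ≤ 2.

Order the vertices as 0 < 1 < 2 < 3 < 4 < 5 < 6 < 7 < 8. Listing each simplex with vertices in this order, K has dimension 2 with simplices:

  0-simplices (9): [0], [1], [2], [3], [4], [5], [6], [7], [8]
  1-simplices (27): (27 of them)
  2-simplices (18): [0,3,5], [0,3,7], [0,4,5], [0,4,8], [0,6,7], [0,6,8], [1,2,5], [1,2,7], [1,3,5], [1,3,8], [1,4,7], [1,4,8], [2,3,7], [2,3,8], [2,5,6], [2,6,8], [4,5,6], [4,6,7]

Hence C_0 ≅ Z^9, C_1 ≅ Z^27, C_2 ≅ Z^18.

The boundary map ∂_1: C_1 → C_0 maps an edge to its endpoints' difference, ∂[p,q] = q − p. For instance
  ∂[0,6] = [6] − [0].
This gives a 9×27 integer matrix of rank 8; reducing to Smith normal form yields diagonal entries (1,1,1,1,1,1,1,1).

Boundary ∂_2: C_2 → C_1 sends each 2-simplex [p,q,r] to [q,r] − [p,r] + [p,q]. For instance
  ∂[1,3,5] = [3,5] − [1,5] + [1,3],
  ∂[0,6,8] = [6,8] − [0,8] + [0,6].
As a 27×18 matrix over Z this has rank 18, with invariant factors (1,1,1,1,1,1,1,1,1,1,1,1,1,1,1,1,1,2).

Computing H_k = (kernel of ∂_k) / (image of ∂_{k+1}):

  H_0: rank C_0 − rank ∂_1 = 9 − 8 = 1, and the invariant factors of ∂_1 are all 1, so H_0 = Z.
  H_1: rank ker ∂_1 − rank ∂_2 = (27 − 8) − 18 = 1, and ∂_2 has invariant factor 2 > 1, so H_1 = Z ⊕ Z/2Z.
  H_2: rank ker ∂_2 − rank ∂_3 = (18 − 18) − 0 = 0, and there is no ∂_3, so H_2 = 0.

H_0 = Z,  H_1 = Z ⊕ Z/2Z,  H_2 = 0.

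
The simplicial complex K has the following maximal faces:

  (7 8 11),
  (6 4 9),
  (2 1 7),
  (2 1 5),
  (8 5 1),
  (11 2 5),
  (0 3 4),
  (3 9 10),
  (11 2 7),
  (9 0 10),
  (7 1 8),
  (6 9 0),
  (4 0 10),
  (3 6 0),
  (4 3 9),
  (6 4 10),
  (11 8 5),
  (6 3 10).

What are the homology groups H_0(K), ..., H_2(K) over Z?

We work with the vertex ordering 0 < 1 < 2 < 3 < 4 < 5 < 6 < 7 < 8 < 9 < 10 < 11. The simplices of K, each written with vertices in increasing order, are:

  0-simplices (12): [0], [1], [2], [3], [4], [5], [6], [7], [8], [9], [10], [11]
  1-simplices (27): (27 of them)
  2-simplices (18): (18 of them)

giving chain groups C_0 ≅ Z^12, C_1 ≅ Z^27, C_2 ≅ Z^18.

The boundary map ∂_1: C_1 → C_0 is given by ∂[p,q] = [q] − [p]. For instance
  ∂[6,10] = [10] − [6].
As a 12×27 matrix over Z this has rank 10, with invariant factors (1,1,1,1,1,1,1,1,1,1).

The boundary map ∂_2: C_2 → C_1 acts by ∂[p,q,r] = [q,r] − [p,r] + [p,q]. For instance
  ∂[0,3,6] = [3,6] − [0,6] + [0,3],
  ∂[5,8,11] = [8,11] − [5,11] + [5,8].
The 27×18 boundary matrix has rank 17 and Smith normal form diag(1,1,1,1,1,1,1,1,1,1,1,1,1,1,1,1,2).

Now H_k = ker ∂_k / im ∂_{k+1}, so:

  H_0: rank C_0 − rank ∂_1 = 12 − 10 = 2, and the invariant factors of ∂_1 are all 1, so H_0 = Z^2.
  H_1: rank ker ∂_1 − rank ∂_2 = (27 − 10) − 17 = 0, and ∂_2 has invariant factor 2 > 1, so H_1 = Z/2.
  H_2: rank ker ∂_2 − rank ∂_3 = (18 − 17) − 0 = 1, and there is no ∂_3, so H_2 = Z.

(K is a triangulation of the disjoint union of the real projective plane RP^2 and the 2-sphere S^2.)

H_0 ≅ Z^2,  H_1 ≅ Z/2,  H_2 ≅ Z.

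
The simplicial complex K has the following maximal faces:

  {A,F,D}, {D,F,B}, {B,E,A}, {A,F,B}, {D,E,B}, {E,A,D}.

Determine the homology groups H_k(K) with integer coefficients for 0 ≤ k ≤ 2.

We work with the vertex ordering A < B < D < E < F. The simplices of K, each written with vertices in increasing order, are:

  0-simplices (5): A, B, D, E, F
  1-simplices (9): AB, AD, AE, AF, BD, BE, BF, DE, DF
  2-simplices (6): ABE, ABF, ADE, ADF, BDE, BDF

Hence C_0 ≅ Z^5, C_1 ≅ Z^9, C_2 ≅ Z^6.

∂_1: C_1 → C_0 sends each edge [p,q] (with p < q) to q − p. For instance
  ∂BD = D − B.
The 5×9 boundary matrix has rank 4 and Smith normal form diag(1,1,1,1).

Boundary ∂_2: C_2 → C_1 sends each 2-simplex [p,q,r] to [q,r] − [p,r] + [p,q]. For instance
  ∂ABE = BE − AE + AB,
  ∂ADF = DF − AF + AD.
The 9×6 boundary matrix has rank 5 and Smith normal form diag(1,1,1,1,1).

Now H_k = ker ∂_k / im ∂_{k+1}, so:

  H_0: rank C_0 − rank ∂_1 = 5 − 4 = 1, and the invariant factors of ∂_1 are all 1, so H_0 = Z.
  H_1: rank ker ∂_1 − rank ∂_2 = (9 − 4) − 5 = 0, and the invariant factors of ∂_2 are all 1, so H_1 = 0.
  H_2: rank ker ∂_2 − rank ∂_3 = (6 − 5) − 0 = 1, and there is no ∂_3, so H_2 = Z.

As a check, the Euler characteristic is 5 − 9 + 6 = 2, which agrees with 1 − 0 + 1 = 2.

H_0 ≅ Z,  H_1 = 0,  H_2 ≅ Z.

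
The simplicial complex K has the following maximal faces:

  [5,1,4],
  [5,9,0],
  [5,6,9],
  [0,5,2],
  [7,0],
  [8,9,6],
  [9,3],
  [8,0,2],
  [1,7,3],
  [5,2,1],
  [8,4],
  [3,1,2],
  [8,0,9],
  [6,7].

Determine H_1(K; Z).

Order the vertices as 0 < 1 < 2 < 3 < 4 < 5 < 6 < 7 < 8 < 9. Listing each simplex with vertices in this order, K has dimension 2 with simplices:

  0-simplices (10): [0], [1], [2], [3], [4], [5], [6], [7], [8], [9]
  1-simplices (23): [0,2], [0,5], [0,7], [0,8], [0,9], [1,2], [1,3], [1,4], [1,5], [1,7], [2,3], [2,5], [2,8], [3,7], [3,9], [4,5], [4,8], [5,6], [5,9], [6,7], [6,8], [6,9], [8,9]
  2-simplices (10): [0,2,5], [0,2,8], [0,5,9], [0,8,9], [1,2,3], [1,2,5], [1,3,7], [1,4,5], [5,6,9], [6,8,9]

Hence C_0 ≅ Z^10, C_1 ≅ Z^23, C_2 ≅ Z^10.

Boundary ∂_1: C_1 → C_0 sends each edge [p,q] (with p < q) to q − p.
The 10×23 boundary matrix has rank 9 and Smith normal form diag(1,1,1,1,1,1,1,1,1).

The boundary map ∂_2: C_2 → C_1 sends each 2-simplex [p,q,r] to [q,r] − [p,r] + [p,q]. For instance
  ∂[6,8,9] = [8,9] − [6,9] + [6,8],
  ∂[5,6,9] = [6,9] − [5,9] + [5,6].
As a 23×10 matrix over Z this has rank 10, with invariant factors (1,1,1,1,1,1,1,1,1,1).

Computing H_k = (kernel of ∂_k) / (image of ∂_{k+1}):

  H_1: rank ker ∂_1 − rank ∂_2 = (23 − 9) − 10 = 4, and the invariant factors of ∂_2 are all 1, so H_1 = Z^4.

H_1 = Z^4.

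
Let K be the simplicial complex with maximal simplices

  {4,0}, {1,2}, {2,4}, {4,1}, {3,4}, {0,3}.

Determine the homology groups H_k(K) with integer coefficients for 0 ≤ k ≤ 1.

H_0 ≅ Z,  H_1 ≅ Z^2.

Take the total order 0 < 1 < 2 < 3 < 4 on the vertex set. Then K (dimension 1) consists of the simplices:

  0-simplices (5): [0], [1], [2], [3], [4]
  1-simplices (6): [0,3], [0,4], [1,2], [1,4], [2,4], [3,4]

giving chain groups C_0 ≅ Z^5, C_1 ≅ Z^6.

Boundary ∂_1: C_1 → C_0 sends each edge [p,q] (with p < q) to q − p. For instance
  ∂[1,4] = [4] − [1].
The resulting 5×6 matrix has rank 4, and its Smith normal form has invariant factors (1,1,1,1).

From H_k ≅ ker(∂_k) / im(∂_{k+1}) we obtain:

  H_0: rank C_0 − rank ∂_1 = 5 − 4 = 1, and the invariant factors of ∂_1 are all 1, so H_0 = Z.
  H_1: rank ker ∂_1 − rank ∂_2 = (6 − 4) − 0 = 2, and there is no ∂_2, so H_1 = Z^2.

(K is a triangulation of a wedge of 2 circles.)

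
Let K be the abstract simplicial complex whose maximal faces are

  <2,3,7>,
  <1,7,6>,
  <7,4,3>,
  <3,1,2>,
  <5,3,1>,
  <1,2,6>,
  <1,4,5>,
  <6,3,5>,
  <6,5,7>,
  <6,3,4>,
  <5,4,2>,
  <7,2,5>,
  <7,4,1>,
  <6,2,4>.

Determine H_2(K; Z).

We work with the vertex ordering 1 < 2 < 3 < 4 < 5 < 6 < 7. The simplices of K, each written with vertices in increasing order, are:

  0-simplices (7): [1], [2], [3], [4], [5], [6], [7]
  1-simplices (21): [1,2], [1,3], [1,4], [1,5], [1,6], [1,7], [2,3], [2,4], [2,5], [2,6], [2,7], [3,4], [3,5], [3,6], [3,7], [4,5], [4,6], [4,7], [5,6], [5,7], [6,7]
  2-simplices (14): [1,2,3], [1,2,6], [1,3,5], [1,4,5], [1,4,7], [1,6,7], [2,3,7], [2,4,5], [2,4,6], [2,5,7], [3,4,6], [3,4,7], [3,5,6], [5,6,7]

giving chain groups C_0 ≅ Z^7, C_1 ≅ Z^21, C_2 ≅ Z^14.

∂_1: C_1 → C_0 is given by ∂[p,q] = [q] − [p]. For instance
  ∂[3,4] = [4] − [3].
This gives a 7×21 integer matrix of rank 6; reducing to Smith normal form yields diagonal entries (1,1,1,1,1,1).

The boundary map ∂_2: C_2 → C_1 sends each 2-simplex [p,q,r] to [q,r] − [p,r] + [p,q]. For instance
  ∂[3,4,7] = [4,7] − [3,7] + [3,4],
  ∂[1,4,5] = [4,5] − [1,5] + [1,4].
This gives a 21×14 integer matrix of rank 13; reducing to Smith normal form yields diagonal entries (1,1,1,1,1,1,1,1,1,1,1,1,1).

Reading off H_k = ker ∂_k / im ∂_{k+1}:

  H_2: rank ker ∂_2 − rank ∂_3 = (14 − 13) − 0 = 1, and there is no ∂_3, so H_2 = Z.

H_2 = Z.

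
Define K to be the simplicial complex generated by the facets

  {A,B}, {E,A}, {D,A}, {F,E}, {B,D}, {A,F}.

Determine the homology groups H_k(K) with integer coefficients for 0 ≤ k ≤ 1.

Take the total order A < B < D < E < F on the vertex set. Then K (dimension 1) consists of the simplices:

  0-simplices (5): A, B, D, E, F
  1-simplices (6): AB, AD, AE, AF, BD, EF

Hence C_0 ≅ Z^5, C_1 ≅ Z^6.

Boundary ∂_1: C_1 → C_0 is given by ∂[p,q] = [q] − [p].
This gives a 5×6 integer matrix of rank 4; reducing to Smith normal form yields diagonal entries (1,1,1,1).

Computing H_k = (kernel of ∂_k) / (image of ∂_{k+1}):

  H_0: rank C_0 − rank ∂_1 = 5 − 4 = 1, and the invariant factors of ∂_1 are all 1, so H_0 ≅ Z.
  H_1: rank ker ∂_1 − rank ∂_2 = (6 − 4) − 0 = 2, and there is no ∂_2, so H_1 ≅ Z^2.

As a check, the Euler characteristic is 5 − 6 = -1, which agrees with 1 − 2 = -1.

H_0 ≅ Z,  H_1 ≅ Z^2.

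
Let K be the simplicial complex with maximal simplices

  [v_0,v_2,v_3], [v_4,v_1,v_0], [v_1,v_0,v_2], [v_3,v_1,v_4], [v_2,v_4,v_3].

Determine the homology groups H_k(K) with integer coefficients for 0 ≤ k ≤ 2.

H_0 = Z,  H_1 = Z,  H_2 = 0.

Take the total order v_0 < v_1 < v_2 < v_3 < v_4 on the vertex set. Then K (dimension 2) consists of the simplices:

  0-simplices (5): [v_0], [v_1], [v_2], [v_3], [v_4]
  1-simplices (10): [v_0,v_1], [v_0,v_2], [v_0,v_3], [v_0,v_4], [v_1,v_2], [v_1,v_3], [v_1,v_4], [v_2,v_3], [v_2,v_4], [v_3,v_4]
  2-simplices (5): [v_0,v_1,v_2], [v_0,v_1,v_4], [v_0,v_2,v_3], [v_1,v_3,v_4], [v_2,v_3,v_4]

so the chain groups are C_0 ≅ Z^5, C_1 ≅ Z^10, C_2 ≅ Z^5.

∂_1: C_1 → C_0 maps an edge to its endpoints' difference, ∂[p,q] = q − p.
As a 5×10 matrix over Z this has rank 4, with invariant factors (1,1,1,1).

The boundary map ∂_2: C_2 → C_1 sends each 2-simplex [p,q,r] to [q,r] − [p,r] + [p,q]. For instance
  ∂[v_0,v_2,v_3] = [v_2,v_3] − [v_0,v_3] + [v_0,v_2],
  ∂[v_0,v_1,v_2] = [v_1,v_2] − [v_0,v_2] + [v_0,v_1].
The resulting 10×5 matrix has rank 5, and its Smith normal form has invariant factors (1,1,1,1,1).

Reading off H_k = ker ∂_k / im ∂_{k+1}:

  H_0: rank C_0 − rank ∂_1 = 5 − 4 = 1, and the invariant factors of ∂_1 are all 1, so H_0 ≅ Z.
  H_1: rank ker ∂_1 − rank ∂_2 = (10 − 4) − 5 = 1, and the invariant factors of ∂_2 are all 1, so H_1 ≅ Z.
  H_2: rank ker ∂_2 − rank ∂_3 = (5 − 5) − 0 = 0, and there is no ∂_3, so H_2 ≅ 0.

As a check, the Euler characteristic is 5 − 10 + 5 = 0, which agrees with 1 − 1 + 0 = 0.
(K is a triangulation of the Möbius band.)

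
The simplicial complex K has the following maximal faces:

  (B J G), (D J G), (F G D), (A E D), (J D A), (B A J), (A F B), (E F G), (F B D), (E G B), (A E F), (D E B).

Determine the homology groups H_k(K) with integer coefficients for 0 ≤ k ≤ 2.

Fix the vertex order A < B < D < E < F < G < J and write every simplex with vertices in increasing order. Then dim K = 2 and the simplices of K are:

  0-simplices (7): A, B, D, E, F, G, J
  1-simplices (18): AB, AD, AE, AF, AJ, BD, BE, BF, BG, BJ, DE, DF, DG, DJ, EF, EG, FG, GJ
  2-simplices (12): ABF, ABJ, ADE, ADJ, AEF, BDE, BDF, BEG, BGJ, DFG, DGJ, EFG

so the chain groups are C_0 ≅ Z^7, C_1 ≅ Z^18, C_2 ≅ Z^12.

The boundary map ∂_1: C_1 → C_0 sends each edge [p,q] (with p < q) to q − p. For instance
  ∂BE = E − B.
The resulting 7×18 matrix has rank 6, and its Smith normal form has invariant factors (1,1,1,1,1,1).

The boundary map ∂_2: C_2 → C_1 sends each 2-simplex [p,q,r] to [q,r] − [p,r] + [p,q]. For instance
  ∂ADE = DE − AE + AD,
  ∂AEF = EF − AF + AE.
The resulting 18×12 matrix has rank 12, and its Smith normal form has invariant factors (1,1,1,1,1,1,1,1,1,1,1,2).

From H_k ≅ ker(∂_k) / im(∂_{k+1}) we obtain:

  H_0: rank C_0 − rank ∂_1 = 7 − 6 = 1, and the invariant factors of ∂_1 are all 1, so H_0 = Z.
  H_1: rank ker ∂_1 − rank ∂_2 = (18 − 6) − 12 = 0, and ∂_2 has invariant factor 2 > 1, so H_1 = Z/2Z.
  H_2: rank ker ∂_2 − rank ∂_3 = (12 − 12) − 0 = 0, and there is no ∂_3, so H_2 = 0.

H_0 ≅ Z,  H_1 ≅ Z/2Z,  H_2 = 0.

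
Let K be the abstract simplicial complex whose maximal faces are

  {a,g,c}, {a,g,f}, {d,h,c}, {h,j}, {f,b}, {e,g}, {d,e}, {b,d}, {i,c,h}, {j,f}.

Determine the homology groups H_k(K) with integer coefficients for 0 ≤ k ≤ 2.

H_0 ≅ Z,  H_1 ≅ Z^3,  H_2 = 0.

Take the total order a < b < c < d < e < f < g < h < i < j on the vertex set. Then K (dimension 2) consists of the simplices:

  0-simplices (10): a, b, c, d, e, f, g, h, i, j
  1-simplices (16): ac, af, ag, bd, bf, cd, cg, ch, ci, de, dh, eg, fg, fj, hi, hj
  2-simplices (4): acg, afg, cdh, chi

so the chain groups are C_0 ≅ Z^10, C_1 ≅ Z^16, C_2 ≅ Z^4.

Boundary ∂_1: C_1 → C_0 sends each edge [p,q] (with p < q) to q − p.
This gives a 10×16 integer matrix of rank 9; reducing to Smith normal form yields diagonal entries (1,1,1,1,1,1,1,1,1).

The boundary map ∂_2: C_2 → C_1 maps a triangle to the signed sum of its edges. For instance
  ∂chi = hi − ci + ch,
  ∂cdh = dh − ch + cd.
The resulting 16×4 matrix has rank 4, and its Smith normal form has invariant factors (1,1,1,1).

Reading off H_k = ker ∂_k / im ∂_{k+1}:

  H_0: rank C_0 − rank ∂_1 = 10 − 9 = 1, and the invariant factors of ∂_1 are all 1, so H_0 ≅ Z.
  H_1: rank ker ∂_1 − rank ∂_2 = (16 − 9) − 4 = 3, and the invariant factors of ∂_2 are all 1, so H_1 ≅ Z^3.
  H_2: rank ker ∂_2 − rank ∂_3 = (4 − 4) − 0 = 0, and there is no ∂_3, so H_2 ≅ 0.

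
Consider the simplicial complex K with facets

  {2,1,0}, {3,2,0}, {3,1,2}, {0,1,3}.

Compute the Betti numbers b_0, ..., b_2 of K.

b_0 = 1, b_1 = 0, b_2 = 1.

Fix the vertex order 0 < 1 < 2 < 3 and write every simplex with vertices in increasing order. Then dim K = 2 and the simplices of K are:

  0-simplices (4): [0], [1], [2], [3]
  1-simplices (6): [0,1], [0,2], [0,3], [1,2], [1,3], [2,3]
  2-simplices (4): [0,1,2], [0,1,3], [0,2,3], [1,2,3]

so the chain groups are C_0 ≅ Z^4, C_1 ≅ Z^6, C_2 ≅ Z^4.

Boundary ∂_1: C_1 → C_0 is given by ∂[p,q] = [q] − [p]. For instance
  ∂[2,3] = [3] − [2].
As a 4×6 matrix over Z this has rank 3, with invariant factors (1,1,1).

The boundary map ∂_2: C_2 → C_1 acts by ∂[p,q,r] = [q,r] − [p,r] + [p,q]. For instance
  ∂[0,1,2] = [1,2] − [0,2] + [0,1],
  ∂[0,1,3] = [1,3] − [0,3] + [0,1].
This gives a 6×4 integer matrix of rank 3; reducing to Smith normal form yields diagonal entries (1,1,1).

From H_k ≅ ker(∂_k) / im(∂_{k+1}) we obtain:

  H_0: rank C_0 − rank ∂_1 = 4 − 3 = 1, and the invariant factors of ∂_1 are all 1, so H_0 ≅ Z.
  H_1: rank ker ∂_1 − rank ∂_2 = (6 − 3) − 3 = 0, and the invariant factors of ∂_2 are all 1, so H_1 ≅ 0.
  H_2: rank ker ∂_2 − rank ∂_3 = (4 − 3) − 0 = 1, and there is no ∂_3, so H_2 ≅ Z.

As a check, the Euler characteristic is 4 − 6 + 4 = 2, which agrees with 1 − 0 + 1 = 2.

Hence the Betti numbers are b_0 = 1, b_1 = 0, b_2 = 1.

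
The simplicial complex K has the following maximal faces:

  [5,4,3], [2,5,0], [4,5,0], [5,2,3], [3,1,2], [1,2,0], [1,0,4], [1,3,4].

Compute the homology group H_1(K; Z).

H_1 ≅ 0.

Take the total order 0 < 1 < 2 < 3 < 4 < 5 on the vertex set. Then K (dimension 2) consists of the simplices:

  0-simplices (6): [0], [1], [2], [3], [4], [5]
  1-simplices (12): [0,1], [0,2], [0,4], [0,5], [1,2], [1,3], [1,4], [2,3], [2,5], [3,4], [3,5], [4,5]
  2-simplices (8): [0,1,2], [0,1,4], [0,2,5], [0,4,5], [1,2,3], [1,3,4], [2,3,5], [3,4,5]

so the chain groups are C_0 ≅ Z^6, C_1 ≅ Z^12, C_2 ≅ Z^8.

Boundary ∂_1: C_1 → C_0 sends each edge [p,q] (with p < q) to q − p.
The resulting 6×12 matrix has rank 5, and its Smith normal form has invariant factors (1,1,1,1,1).

Boundary ∂_2: C_2 → C_1 acts by ∂[p,q,r] = [q,r] − [p,r] + [p,q]. For instance
  ∂[3,4,5] = [4,5] − [3,5] + [3,4],
  ∂[0,4,5] = [4,5] − [0,5] + [0,4].
As a 12×8 matrix over Z this has rank 7, with invariant factors (1,1,1,1,1,1,1).

From H_k ≅ ker(∂_k) / im(∂_{k+1}) we obtain:

  H_1: rank ker ∂_1 − rank ∂_2 = (12 − 5) − 7 = 0, and the invariant factors of ∂_2 are all 1, so H_1 ≅ 0.

(K is a triangulation of the 2-sphere S^2.)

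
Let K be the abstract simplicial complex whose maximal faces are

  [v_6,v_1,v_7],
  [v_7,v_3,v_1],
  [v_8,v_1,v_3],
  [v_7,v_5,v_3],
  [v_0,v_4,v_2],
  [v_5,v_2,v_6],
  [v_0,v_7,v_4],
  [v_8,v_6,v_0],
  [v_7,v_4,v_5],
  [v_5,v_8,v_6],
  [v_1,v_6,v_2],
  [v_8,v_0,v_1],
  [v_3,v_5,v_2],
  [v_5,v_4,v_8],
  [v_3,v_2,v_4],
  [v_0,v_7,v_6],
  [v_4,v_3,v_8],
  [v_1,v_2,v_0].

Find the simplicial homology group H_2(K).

Order the vertices as v_0 < v_1 < v_2 < v_3 < v_4 < v_5 < v_6 < v_7 < v_8. Listing each simplex with vertices in this order, K has dimension 2 with simplices:

  0-simplices (9): [v_0], [v_1], [v_2], [v_3], [v_4], [v_5], [v_6], [v_7], [v_8]
  1-simplices (27): (27 of them)
  2-simplices (18): (18 of them)

so the chain groups are C_0 ≅ Z^9, C_1 ≅ Z^27, C_2 ≅ Z^18.

∂_1: C_1 → C_0 sends each edge [p,q] (with p < q) to q − p.
The resulting 9×27 matrix has rank 8, and its Smith normal form has invariant factors (1,1,1,1,1,1,1,1).

Boundary ∂_2: C_2 → C_1 maps a triangle to the signed sum of its edges. For instance
  ∂[v_2,v_3,v_5] = [v_3,v_5] − [v_2,v_5] + [v_2,v_3],
  ∂[v_0,v_1,v_8] = [v_1,v_8] − [v_0,v_8] + [v_0,v_1].
As a 27×18 matrix over Z this has rank 18, with invariant factors (1,1,1,1,1,1,1,1,1,1,1,1,1,1,1,1,1,2).

Computing H_k = (kernel of ∂_k) / (image of ∂_{k+1}):

  H_2: rank ker ∂_2 − rank ∂_3 = (18 − 18) − 0 = 0, and there is no ∂_3, so H_2 ≅ 0.

H_2 ≅ 0.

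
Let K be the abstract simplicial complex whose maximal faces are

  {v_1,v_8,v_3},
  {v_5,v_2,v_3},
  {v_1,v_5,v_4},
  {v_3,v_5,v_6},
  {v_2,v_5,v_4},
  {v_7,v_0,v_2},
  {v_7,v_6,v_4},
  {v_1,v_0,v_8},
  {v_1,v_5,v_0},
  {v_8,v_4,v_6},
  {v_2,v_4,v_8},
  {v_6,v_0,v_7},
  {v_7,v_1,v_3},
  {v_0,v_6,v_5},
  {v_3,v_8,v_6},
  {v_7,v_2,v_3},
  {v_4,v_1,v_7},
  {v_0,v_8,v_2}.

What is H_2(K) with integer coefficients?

H_2 ≅ Z.

We work with the vertex ordering v_0 < v_1 < v_2 < v_3 < v_4 < v_5 < v_6 < v_7 < v_8. The simplices of K, each written with vertices in increasing order, are:

  0-simplices (9): [v_0], [v_1], [v_2], [v_3], [v_4], [v_5], [v_6], [v_7], [v_8]
  1-simplices (27): (27 of them)
  2-simplices (18): (18 of them)

giving chain groups C_0 ≅ Z^9, C_1 ≅ Z^27, C_2 ≅ Z^18.

∂_1: C_1 → C_0 is given by ∂[p,q] = [q] − [p]. For instance
  ∂[v_3,v_8] = [v_8] − [v_3].
The resulting 9×27 matrix has rank 8, and its Smith normal form has invariant factors (1,1,1,1,1,1,1,1).

∂_2: C_2 → C_1 maps a triangle to the signed sum of its edges. For instance
  ∂[v_2,v_4,v_8] = [v_4,v_8] − [v_2,v_8] + [v_2,v_4],
  ∂[v_0,v_5,v_6] = [v_5,v_6] − [v_0,v_6] + [v_0,v_5].
This gives a 27×18 integer matrix of rank 17; reducing to Smith normal form yields diagonal entries (1,1,1,1,1,1,1,1,1,1,1,1,1,1,1,1,1).

From H_k ≅ ker(∂_k) / im(∂_{k+1}) we obtain:

  H_2: rank ker ∂_2 − rank ∂_3 = (18 − 17) − 0 = 1, and there is no ∂_3, so H_2 ≅ Z.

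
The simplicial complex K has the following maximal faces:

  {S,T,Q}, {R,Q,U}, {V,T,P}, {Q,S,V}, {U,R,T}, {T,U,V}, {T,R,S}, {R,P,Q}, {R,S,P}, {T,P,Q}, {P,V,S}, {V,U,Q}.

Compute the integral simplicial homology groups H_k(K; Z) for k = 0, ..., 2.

We work with the vertex ordering P < Q < R < S < T < U < V. The simplices of K, each written with vertices in increasing order, are:

  0-simplices (7): P, Q, R, S, T, U, V
  1-simplices (18): PQ, PR, PS, PT, PV, QR, QS, QT, QU, QV, RS, RT, RU, ST, SV, TU, TV, UV
  2-simplices (12): PQR, PQT, PRS, PSV, PTV, QRU, QST, QSV, QUV, RST, RTU, TUV

so the chain groups are C_0 ≅ Z^7, C_1 ≅ Z^18, C_2 ≅ Z^12.

The boundary map ∂_1: C_1 → C_0 is given by ∂[p,q] = [q] − [p].
As a 7×18 matrix over Z this has rank 6, with invariant factors (1,1,1,1,1,1).

Boundary ∂_2: C_2 → C_1 maps a triangle to the signed sum of its edges. For instance
  ∂QRU = RU − QU + QR,
  ∂QUV = UV − QV + QU.
As a 18×12 matrix over Z this has rank 12, with invariant factors (1,1,1,1,1,1,1,1,1,1,1,2).

Now H_k = ker ∂_k / im ∂_{k+1}, so:

  H_0: rank C_0 − rank ∂_1 = 7 − 6 = 1, and the invariant factors of ∂_1 are all 1, so H_0 ≅ Z.
  H_1: rank ker ∂_1 − rank ∂_2 = (18 − 6) − 12 = 0, and ∂_2 has invariant factor 2 > 1, so H_1 ≅ Z/2.
  H_2: rank ker ∂_2 − rank ∂_3 = (12 − 12) − 0 = 0, and there is no ∂_3, so H_2 ≅ 0.

(K is a triangulation of the real projective plane RP^2.)

H_0 ≅ Z,  H_1 ≅ Z/2,  H_2 = 0.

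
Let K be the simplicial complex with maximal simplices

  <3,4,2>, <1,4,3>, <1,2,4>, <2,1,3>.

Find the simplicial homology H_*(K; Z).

H_0 = Z,  H_1 = 0,  H_2 = Z.

Take the total order 1 < 2 < 3 < 4 on the vertex set. Then K (dimension 2) consists of the simplices:

  0-simplices (4): [1], [2], [3], [4]
  1-simplices (6): [1,2], [1,3], [1,4], [2,3], [2,4], [3,4]
  2-simplices (4): [1,2,3], [1,2,4], [1,3,4], [2,3,4]

so the chain groups are C_0 ≅ Z^4, C_1 ≅ Z^6, C_2 ≅ Z^4.

∂_1: C_1 → C_0 is given by ∂[p,q] = [q] − [p].
The resulting 4×6 matrix has rank 3, and its Smith normal form has invariant factors (1,1,1).

∂_2: C_2 → C_1 acts by ∂[p,q,r] = [q,r] − [p,r] + [p,q]. For instance
  ∂[1,2,4] = [2,4] − [1,4] + [1,2],
  ∂[1,2,3] = [2,3] − [1,3] + [1,2].
This gives a 6×4 integer matrix of rank 3; reducing to Smith normal form yields diagonal entries (1,1,1).

Now H_k = ker ∂_k / im ∂_{k+1}, so:

  H_0: rank C_0 − rank ∂_1 = 4 − 3 = 1, and the invariant factors of ∂_1 are all 1, so H_0 = Z.
  H_1: rank ker ∂_1 − rank ∂_2 = (6 − 3) − 3 = 0, and the invariant factors of ∂_2 are all 1, so H_1 = 0.
  H_2: rank ker ∂_2 − rank ∂_3 = (4 − 3) − 0 = 1, and there is no ∂_3, so H_2 = Z.

(K is a triangulation of the 2-sphere S^2.)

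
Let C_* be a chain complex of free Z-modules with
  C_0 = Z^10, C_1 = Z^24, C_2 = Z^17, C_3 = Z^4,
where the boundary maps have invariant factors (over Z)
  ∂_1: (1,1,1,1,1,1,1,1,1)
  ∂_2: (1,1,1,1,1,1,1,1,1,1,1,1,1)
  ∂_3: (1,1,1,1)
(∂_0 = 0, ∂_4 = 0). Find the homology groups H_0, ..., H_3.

H_0 ≅ Z,  H_1 ≅ Z^2,  H_2 = 0,  H_3 = 0.

H_0: b_0 = 10 − 0 − 9 = 1; torsion from ∂_1 factors > 1: none. So H_0 ≅ Z.
H_1: b_1 = 24 − 9 − 13 = 2; torsion from ∂_2 factors > 1: none. So H_1 ≅ Z^2.
H_2: b_2 = 17 − 13 − 4 = 0; torsion from ∂_3 factors > 1: none. So H_2 ≅ 0.
H_3: b_3 = 4 − 4 − 0 = 0; torsion from ∂_4 factors > 1: none. So H_3 ≅ 0.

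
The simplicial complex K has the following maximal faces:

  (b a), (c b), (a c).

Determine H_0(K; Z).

H_0 = Z.

K has 3 vertices, 3 edges.
rank ∂_0 = 0, rank ∂_1 = 2 ⇒ b_0 = 3 − 0 − 2 = 1; all invariant factors of ∂_1 are 1 so no torsion. So H_0 = Z.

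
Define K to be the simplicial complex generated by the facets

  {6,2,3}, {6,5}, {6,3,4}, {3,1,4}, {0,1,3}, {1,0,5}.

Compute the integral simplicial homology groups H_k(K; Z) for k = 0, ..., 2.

H_0 = Z,  H_1 = Z,  H_2 = 0.

We work with the vertex ordering 0 < 1 < 2 < 3 < 4 < 5 < 6. The simplices of K, each written with vertices in increasing order, are:

  0-simplices (7): [0], [1], [2], [3], [4], [5], [6]
  1-simplices (12): [0,1], [0,3], [0,5], [1,3], [1,4], [1,5], [2,3], [2,6], [3,4], [3,6], [4,6], [5,6]
  2-simplices (5): [0,1,3], [0,1,5], [1,3,4], [2,3,6], [3,4,6]

Hence C_0 ≅ Z^7, C_1 ≅ Z^12, C_2 ≅ Z^5.

The boundary map ∂_1: C_1 → C_0 maps an edge to its endpoints' difference, ∂[p,q] = q − p. For instance
  ∂[1,3] = [3] − [1].
As a 7×12 matrix over Z this has rank 6, with invariant factors (1,1,1,1,1,1).

Boundary ∂_2: C_2 → C_1 sends each 2-simplex [p,q,r] to [q,r] − [p,r] + [p,q]. For instance
  ∂[0,1,3] = [1,3] − [0,3] + [0,1],
  ∂[3,4,6] = [4,6] − [3,6] + [3,4].
This gives a 12×5 integer matrix of rank 5; reducing to Smith normal form yields diagonal entries (1,1,1,1,1).

From H_k ≅ ker(∂_k) / im(∂_{k+1}) we obtain:

  H_0: rank C_0 − rank ∂_1 = 7 − 6 = 1, and the invariant factors of ∂_1 are all 1, so H_0 = Z.
  H_1: rank ker ∂_1 − rank ∂_2 = (12 − 6) − 5 = 1, and the invariant factors of ∂_2 are all 1, so H_1 = Z.
  H_2: rank ker ∂_2 − rank ∂_3 = (5 − 5) − 0 = 0, and there is no ∂_3, so H_2 = 0.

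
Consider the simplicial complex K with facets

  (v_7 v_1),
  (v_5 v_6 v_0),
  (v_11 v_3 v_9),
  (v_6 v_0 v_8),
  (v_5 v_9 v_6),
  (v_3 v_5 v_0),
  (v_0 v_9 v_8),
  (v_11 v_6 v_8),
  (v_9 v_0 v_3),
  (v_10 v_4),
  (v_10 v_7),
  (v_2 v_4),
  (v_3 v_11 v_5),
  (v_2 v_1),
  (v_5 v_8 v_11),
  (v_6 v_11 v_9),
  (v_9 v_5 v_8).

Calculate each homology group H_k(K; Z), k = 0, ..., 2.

H_0 ≅ Z^2,  H_1 ≅ Z × Z/2,  H_2 = 0.

Take the total order v_0 < v_1 < v_2 < v_3 < v_4 < v_5 < v_6 < v_7 < v_8 < v_9 < v_10 < v_11 on the vertex set. Then K (dimension 2) consists of the simplices:

  0-simplices (12): [v_0], [v_1], [v_2], [v_3], [v_4], [v_5], [v_6], [v_7], [v_8], [v_9], [v_10], [v_11]
  1-simplices (23): (23 of them)
  2-simplices (12): (12 of them)

giving chain groups C_0 ≅ Z^12, C_1 ≅ Z^23, C_2 ≅ Z^12.

Boundary ∂_1: C_1 → C_0 is given by ∂[p,q] = [q] − [p]. For instance
  ∂[v_5,v_9] = [v_9] − [v_5].
As a 12×23 matrix over Z this has rank 10, with invariant factors (1,1,1,1,1,1,1,1,1,1).

Boundary ∂_2: C_2 → C_1 acts by ∂[p,q,r] = [q,r] − [p,r] + [p,q]. For instance
  ∂[v_0,v_3,v_5] = [v_3,v_5] − [v_0,v_5] + [v_0,v_3],
  ∂[v_5,v_8,v_11] = [v_8,v_11] − [v_5,v_11] + [v_5,v_8].
This gives a 23×12 integer matrix of rank 12; reducing to Smith normal form yields diagonal entries (1,1,1,1,1,1,1,1,1,1,1,2).

Reading off H_k = ker ∂_k / im ∂_{k+1}:

  H_0: rank C_0 − rank ∂_1 = 12 − 10 = 2, and the invariant factors of ∂_1 are all 1, so H_0 ≅ Z^2.
  H_1: rank ker ∂_1 − rank ∂_2 = (23 − 10) − 12 = 1, and ∂_2 has invariant factor 2 > 1, so H_1 ≅ Z × Z/2.
  H_2: rank ker ∂_2 − rank ∂_3 = (12 − 12) − 0 = 0, and there is no ∂_3, so H_2 ≅ 0.

(K is a triangulation of the disjoint union of the real projective plane RP^2 and the circle S^1.)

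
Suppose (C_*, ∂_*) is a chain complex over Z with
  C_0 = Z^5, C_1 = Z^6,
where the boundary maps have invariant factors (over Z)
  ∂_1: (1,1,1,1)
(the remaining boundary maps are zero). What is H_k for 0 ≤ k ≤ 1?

H_0: b_0 = 5 − 0 − 4 = 1; torsion from ∂_1 factors > 1: none. So H_0 ≅ Z.
H_1: b_1 = 6 − 4 − 0 = 2; torsion from ∂_2 factors > 1: none. So H_1 ≅ Z^2.

H_0 ≅ Z,  H_1 ≅ Z^2.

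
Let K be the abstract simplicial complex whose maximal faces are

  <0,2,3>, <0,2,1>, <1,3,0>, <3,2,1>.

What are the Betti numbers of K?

Fix the vertex order 0 < 1 < 2 < 3 and write every simplex with vertices in increasing order. Then dim K = 2 and the simplices of K are:

  0-simplices (4): [0], [1], [2], [3]
  1-simplices (6): [0,1], [0,2], [0,3], [1,2], [1,3], [2,3]
  2-simplices (4): [0,1,2], [0,1,3], [0,2,3], [1,2,3]

giving chain groups C_0 ≅ Z^4, C_1 ≅ Z^6, C_2 ≅ Z^4.

Boundary ∂_1: C_1 → C_0 sends each edge [p,q] (with p < q) to q − p. For instance
  ∂[1,2] = [2] − [1].
This gives a 4×6 integer matrix of rank 3; reducing to Smith normal form yields diagonal entries (1,1,1).

Boundary ∂_2: C_2 → C_1 sends each 2-simplex [p,q,r] to [q,r] − [p,r] + [p,q]. For instance
  ∂[0,1,3] = [1,3] − [0,3] + [0,1],
  ∂[1,2,3] = [2,3] − [1,3] + [1,2].
As a 6×4 matrix over Z this has rank 3, with invariant factors (1,1,1).

Reading off H_k = ker ∂_k / im ∂_{k+1}:

  H_0: rank C_0 − rank ∂_1 = 4 − 3 = 1, and the invariant factors of ∂_1 are all 1, so H_0 = Z.
  H_1: rank ker ∂_1 − rank ∂_2 = (6 − 3) − 3 = 0, and the invariant factors of ∂_2 are all 1, so H_1 = 0.
  H_2: rank ker ∂_2 − rank ∂_3 = (4 − 3) − 0 = 1, and there is no ∂_3, so H_2 = Z.

(K is a triangulation of the 2-sphere S^2.)

Hence the Betti numbers are b_0 = 1, b_1 = 0, b_2 = 1.

b_0 = 1, b_1 = 0, b_2 = 1.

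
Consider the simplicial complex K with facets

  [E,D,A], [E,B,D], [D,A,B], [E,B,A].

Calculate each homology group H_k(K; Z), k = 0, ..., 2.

H_0 ≅ Z,  H_1 = 0,  H_2 ≅ Z.

Take the total order A < B < D < E on the vertex set. Then K (dimension 2) consists of the simplices:

  0-simplices (4): A, B, D, E
  1-simplices (6): AB, AD, AE, BD, BE, DE
  2-simplices (4): ABD, ABE, ADE, BDE

Hence C_0 ≅ Z^4, C_1 ≅ Z^6, C_2 ≅ Z^4.

∂_1: C_1 → C_0 is given by ∂[p,q] = [q] − [p].
This gives a 4×6 integer matrix of rank 3; reducing to Smith normal form yields diagonal entries (1,1,1).

The boundary map ∂_2: C_2 → C_1 acts by ∂[p,q,r] = [q,r] − [p,r] + [p,q]. For instance
  ∂ADE = DE − AE + AD,
  ∂ABD = BD − AD + AB.
This gives a 6×4 integer matrix of rank 3; reducing to Smith normal form yields diagonal entries (1,1,1).

Reading off H_k = ker ∂_k / im ∂_{k+1}:

  H_0: rank C_0 − rank ∂_1 = 4 − 3 = 1, and the invariant factors of ∂_1 are all 1, so H_0 = Z.
  H_1: rank ker ∂_1 − rank ∂_2 = (6 − 3) − 3 = 0, and the invariant factors of ∂_2 are all 1, so H_1 = 0.
  H_2: rank ker ∂_2 − rank ∂_3 = (4 − 3) − 0 = 1, and there is no ∂_3, so H_2 = Z.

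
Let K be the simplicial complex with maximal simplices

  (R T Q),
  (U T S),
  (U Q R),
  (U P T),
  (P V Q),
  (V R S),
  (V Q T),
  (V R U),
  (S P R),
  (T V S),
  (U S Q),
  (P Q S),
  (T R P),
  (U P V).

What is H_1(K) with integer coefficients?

H_1 ≅ Z^2.

Take the total order P < Q < R < S < T < U < V on the vertex set. Then K (dimension 2) consists of the simplices:

  0-simplices (7): P, Q, R, S, T, U, V
  1-simplices (21): PQ, PR, PS, PT, PU, PV, QR, QS, QT, QU, QV, RS, RT, RU, RV, ST, SU, SV, TU, TV, UV
  2-simplices (14): PQS, PQV, PRS, PRT, PTU, PUV, QRT, QRU, QSU, QTV, RSV, RUV, STU, STV

giving chain groups C_0 ≅ Z^7, C_1 ≅ Z^21, C_2 ≅ Z^14.

∂_1: C_1 → C_0 maps an edge to its endpoints' difference, ∂[p,q] = q − p. For instance
  ∂RV = V − R.
This gives a 7×21 integer matrix of rank 6; reducing to Smith normal form yields diagonal entries (1,1,1,1,1,1).

∂_2: C_2 → C_1 maps a triangle to the signed sum of its edges. For instance
  ∂STU = TU − SU + ST,
  ∂QRT = RT − QT + QR.
This gives a 21×14 integer matrix of rank 13; reducing to Smith normal form yields diagonal entries (1,1,1,1,1,1,1,1,1,1,1,1,1).

Reading off H_k = ker ∂_k / im ∂_{k+1}:

  H_1: rank ker ∂_1 − rank ∂_2 = (21 − 6) − 13 = 2, and the invariant factors of ∂_2 are all 1, so H_1 = Z^2.

(K is a triangulation of the torus T^2.)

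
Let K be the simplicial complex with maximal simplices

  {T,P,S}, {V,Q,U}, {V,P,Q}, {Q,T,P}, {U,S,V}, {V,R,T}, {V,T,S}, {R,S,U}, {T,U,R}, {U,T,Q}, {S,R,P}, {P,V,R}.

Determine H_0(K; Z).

H_0 ≅ Z.

Fix the vertex order P < Q < R < S < T < U < V and write every simplex with vertices in increasing order. Then dim K = 2 and the simplices of K are:

  0-simplices (7): P, Q, R, S, T, U, V
  1-simplices (18): PQ, PR, PS, PT, PV, QT, QU, QV, RS, RT, RU, RV, ST, SU, SV, TU, TV, UV
  2-simplices (12): PQT, PQV, PRS, PRV, PST, QTU, QUV, RSU, RTU, RTV, STV, SUV

so the chain groups are C_0 ≅ Z^7, C_1 ≅ Z^18, C_2 ≅ Z^12.

Boundary ∂_1: C_1 → C_0 maps an edge to its endpoints' difference, ∂[p,q] = q − p. For instance
  ∂TU = U − T.
As a 7×18 matrix over Z this has rank 6, with invariant factors (1,1,1,1,1,1).

The boundary map ∂_2: C_2 → C_1 acts by ∂[p,q,r] = [q,r] − [p,r] + [p,q]. For instance
  ∂PST = ST − PT + PS,
  ∂PQV = QV − PV + PQ.
The 18×12 boundary matrix has rank 12 and Smith normal form diag(1,1,1,1,1,1,1,1,1,1,1,2).

Now H_k = ker ∂_k / im ∂_{k+1}, so:

  H_0: rank C_0 − rank ∂_1 = 7 − 6 = 1, and the invariant factors of ∂_1 are all 1, so H_0 ≅ Z.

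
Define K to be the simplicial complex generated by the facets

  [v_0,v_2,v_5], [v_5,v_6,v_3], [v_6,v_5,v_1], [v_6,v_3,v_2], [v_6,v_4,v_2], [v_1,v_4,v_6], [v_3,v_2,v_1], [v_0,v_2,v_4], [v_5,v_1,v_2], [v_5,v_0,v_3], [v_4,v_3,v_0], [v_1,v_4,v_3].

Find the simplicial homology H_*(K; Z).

H_0 = Z,  H_1 = Z/2Z,  H_2 = 0.

Take the total order v_0 < v_1 < v_2 < v_3 < v_4 < v_5 < v_6 on the vertex set. Then K (dimension 2) consists of the simplices:

  0-simplices (7): [v_0], [v_1], [v_2], [v_3], [v_4], [v_5], [v_6]
  1-simplices (18): (18 of them)
  2-simplices (12): (12 of them)

Hence C_0 ≅ Z^7, C_1 ≅ Z^18, C_2 ≅ Z^12.

Boundary ∂_1: C_1 → C_0 sends each edge [p,q] (with p < q) to q − p. For instance
  ∂[v_0,v_3] = [v_3] − [v_0].
As a 7×18 matrix over Z this has rank 6, with invariant factors (1,1,1,1,1,1).

∂_2: C_2 → C_1 maps a triangle to the signed sum of its edges. For instance
  ∂[v_0,v_3,v_5] = [v_3,v_5] − [v_0,v_5] + [v_0,v_3],
  ∂[v_3,v_5,v_6] = [v_5,v_6] − [v_3,v_6] + [v_3,v_5].
This gives a 18×12 integer matrix of rank 12; reducing to Smith normal form yields diagonal entries (1,1,1,1,1,1,1,1,1,1,1,2).

Now H_k = ker ∂_k / im ∂_{k+1}, so:

  H_0: rank C_0 − rank ∂_1 = 7 − 6 = 1, and the invariant factors of ∂_1 are all 1, so H_0 = Z.
  H_1: rank ker ∂_1 − rank ∂_2 = (18 − 6) − 12 = 0, and ∂_2 has invariant factor 2 > 1, so H_1 = Z/2Z.
  H_2: rank ker ∂_2 − rank ∂_3 = (12 − 12) − 0 = 0, and there is no ∂_3, so H_2 = 0.

As a check, the Euler characteristic is 7 − 18 + 12 = 1, which agrees with 1 − 0 + 0 = 1.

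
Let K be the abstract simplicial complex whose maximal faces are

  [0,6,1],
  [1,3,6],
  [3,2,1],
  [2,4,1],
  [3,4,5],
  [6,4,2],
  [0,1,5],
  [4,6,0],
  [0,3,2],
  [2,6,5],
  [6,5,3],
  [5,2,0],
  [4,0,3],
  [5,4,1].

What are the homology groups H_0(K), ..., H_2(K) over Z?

H_0 = Z,  H_1 = Z^2,  H_2 = Z.

Order the vertices as 0 < 1 < 2 < 3 < 4 < 5 < 6. Listing each simplex with vertices in this order, K has dimension 2 with simplices:

  0-simplices (7): [0], [1], [2], [3], [4], [5], [6]
  1-simplices (21): [0,1], [0,2], [0,3], [0,4], [0,5], [0,6], [1,2], [1,3], [1,4], [1,5], [1,6], [2,3], [2,4], [2,5], [2,6], [3,4], [3,5], [3,6], [4,5], [4,6], [5,6]
  2-simplices (14): [0,1,5], [0,1,6], [0,2,3], [0,2,5], [0,3,4], [0,4,6], [1,2,3], [1,2,4], [1,3,6], [1,4,5], [2,4,6], [2,5,6], [3,4,5], [3,5,6]

so the chain groups are C_0 ≅ Z^7, C_1 ≅ Z^21, C_2 ≅ Z^14.

The boundary map ∂_1: C_1 → C_0 maps an edge to its endpoints' difference, ∂[p,q] = q − p.
As a 7×21 matrix over Z this has rank 6, with invariant factors (1,1,1,1,1,1).

The boundary map ∂_2: C_2 → C_1 maps a triangle to the signed sum of its edges. For instance
  ∂[1,4,5] = [4,5] − [1,5] + [1,4],
  ∂[1,2,4] = [2,4] − [1,4] + [1,2].
The 21×14 boundary matrix has rank 13 and Smith normal form diag(1,1,1,1,1,1,1,1,1,1,1,1,1).

Computing H_k = (kernel of ∂_k) / (image of ∂_{k+1}):

  H_0: rank C_0 − rank ∂_1 = 7 − 6 = 1, and the invariant factors of ∂_1 are all 1, so H_0 ≅ Z.
  H_1: rank ker ∂_1 − rank ∂_2 = (21 − 6) − 13 = 2, and the invariant factors of ∂_2 are all 1, so H_1 ≅ Z^2.
  H_2: rank ker ∂_2 − rank ∂_3 = (14 − 13) − 0 = 1, and there is no ∂_3, so H_2 ≅ Z.

As a check, the Euler characteristic is 7 − 21 + 14 = 0, which agrees with 1 − 2 + 1 = 0.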